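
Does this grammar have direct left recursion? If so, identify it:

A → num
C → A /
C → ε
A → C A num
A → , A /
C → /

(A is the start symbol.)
No direct left recursion

Direct left recursion occurs when N → N α for some non-terminal N (the right-hand side begins with the left-hand side itself).

A → num: starts with num
C → A /: starts with A
C → ε: starts with ε
A → C A num: starts with C
A → , A /: starts with ','
C → /: starts with '/'

No direct left recursion found.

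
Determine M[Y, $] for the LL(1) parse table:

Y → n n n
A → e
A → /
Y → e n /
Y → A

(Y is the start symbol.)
To find M[Y, $], we find productions for Y where $ is in the predict set (PREDICT(N → α) = (FIRST(α) \ {ε}) ∪ (FOLLOW(N) if α ⇒* ε)).

Relevant sets:
  FIRST(A) = { '/', 'e' }

Y → n n n: PREDICT = { 'n' }
Y → e n /: PREDICT = { 'e' }
Y → A: PREDICT = { '/', 'e' }

M[Y, $] is empty (no production applies)

Answer: Empty (error entry)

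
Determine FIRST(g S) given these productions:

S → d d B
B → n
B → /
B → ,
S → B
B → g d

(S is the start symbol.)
To compute FIRST(g S), process the symbols left to right:
Symbol g is a terminal. Add 'g' and stop.
FIRST(g S) = { 'g' }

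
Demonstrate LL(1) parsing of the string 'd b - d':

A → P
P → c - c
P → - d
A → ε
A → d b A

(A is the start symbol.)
Stack is shown with the top on the left.

Stack    Input      Action
--------------------------
A $      d b - d $  output A → d b A
d b A $  d b - d $  match 'd'
b A $    b - d $    match 'b'
A $      - d $      output A → P
P $      - d $      output P → - d
- d $    - d $      match '-'
d $      d $        match 'd'
$        $          accept

The string is accepted.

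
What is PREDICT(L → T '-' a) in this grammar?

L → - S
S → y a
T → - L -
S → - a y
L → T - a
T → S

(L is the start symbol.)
{ '-', 'y' }

PREDICT(L → T '-' a) = (FIRST(RHS) \ {ε}) ∪ (FOLLOW(L) if ε ∈ FIRST(RHS), i.e. RHS ⇒* ε)
FIRST(T) = { '-', 'y' }
FIRST(T '-' a) = { '-', 'y' }
ε ∉ FIRST(T '-' a), so FOLLOW(L) is not added.
PREDICT(L → T '-' a) = { '-', 'y' }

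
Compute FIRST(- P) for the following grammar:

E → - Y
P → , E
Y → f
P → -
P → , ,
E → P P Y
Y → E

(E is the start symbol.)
To compute FIRST(- P), process the symbols left to right:
Symbol - is a terminal. Add '-' and stop.
FIRST(- P) = { '-' }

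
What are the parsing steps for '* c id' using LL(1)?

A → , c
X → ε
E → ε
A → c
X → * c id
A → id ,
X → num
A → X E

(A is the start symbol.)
LL(1) parsing maintains a stack (initially the start symbol over $) and the input. At each step: if the stack top is a terminal, match it against the current input token; if it is a non-terminal N, replace it with the RHS of M[N, lookahead] (the unique production whose predict set contains the lookahead).

Stack is shown with the top on the left.

Stack       Input     Action
----------------------------
A $         * c id $  output A → X E
X E $       * c id $  output X → * c id
* c id E $  * c id $  match '*'
c id E $    c id $    match 'c'
id E $      id $      match 'id'
E $         $         output E → ε
$           $         accept

The string is accepted.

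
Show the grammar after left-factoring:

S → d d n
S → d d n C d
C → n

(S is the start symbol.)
Left-factoring transforms A → αβ₁ | αβ₂ into A → αA' and A' → β₁ | β₂
(α is the longest common prefix among the alternatives). Repeat until
no nonterminal has two alternatives with a common prefix.

Round 1: S has alternatives sharing prefix 'd d n'. Introduce S': S → d d n S'
  Add: S' → ε
  Add: S' → C d

No remaining common prefixes — done.

Resulting grammar:
S → d d n S'
S' → ε
S' → C d
C → n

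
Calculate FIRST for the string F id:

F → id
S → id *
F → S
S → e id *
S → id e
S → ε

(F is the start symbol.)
{ 'e', 'id' }

FIRST sets of the non-terminals involved (from the grammar, by fixed-point iteration):
  FIRST(F) = { 'e', 'id', ε }

To compute FIRST(F id), process the symbols left to right:
Symbol F is a non-terminal. Add FIRST(F) \ {ε} = { 'e', 'id' }
F is nullable (ε ∈ FIRST(F)), continue to the next symbol.
Symbol id is a terminal. Add 'id' and stop.
FIRST(F id) = { 'e', 'id' }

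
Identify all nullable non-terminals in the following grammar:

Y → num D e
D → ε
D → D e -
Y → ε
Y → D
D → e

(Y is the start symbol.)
{ 'D', 'Y' }

ε-productions: D → ε, Y → ε
So D, Y are immediately nullable.
Every non-terminal is now nullable.
Nullable = { 'D', 'Y' }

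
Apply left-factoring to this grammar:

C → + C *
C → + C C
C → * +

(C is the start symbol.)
Left-factoring transforms A → αβ₁ | αβ₂ into A → αA' and A' → β₁ | β₂
(α is the longest common prefix among the alternatives). Repeat until
no nonterminal has two alternatives with a common prefix.

Round 1: C has alternatives sharing prefix '+ C'. Introduce C': C → + C C'
  Add: C' → *
  Add: C' → C

No remaining common prefixes — done.

Resulting grammar:
C → + C C'
C' → *
C' → C
C → * +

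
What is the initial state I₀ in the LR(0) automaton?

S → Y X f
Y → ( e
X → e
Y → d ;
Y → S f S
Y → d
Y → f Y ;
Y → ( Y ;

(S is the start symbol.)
First, augment the grammar with S' → S
I₀ = CLOSURE({ [S' → . S] }):
  [S' → . S] has the dot before S: add [S → . Y X f]
  [S → . Y X f] has the dot before Y: add [Y → . ( e], [Y → . d ;], [Y → . S f S], [Y → . d], [Y → . f Y ;], [Y → . ( Y ;]
No further items can be added.

I₀ = { [S → . Y X f], [S' → . S], [Y → . ( Y ;], [Y → . ( e], [Y → . S f S], [Y → . d ;], [Y → . d], [Y → . f Y ;] }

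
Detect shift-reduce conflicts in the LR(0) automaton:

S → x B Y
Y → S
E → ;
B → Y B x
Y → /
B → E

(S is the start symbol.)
A shift-reduce conflict occurs when an LR(0) state has both:
  - a complete (reduce) item [A → α .] (dot at the end), and
  - a shift item [B → β . c γ] (dot before a terminal).

Augment with S' → S and build the canonical LR(0) collection (I0 = CLOSURE({[S' → . S]}), then GOTO on every symbol after a dot until no new states appear). It has 12 states:
  I0: { [S → . x B Y], [S' → . S] }  — shift
  I1: { [S' → S .] }  — accept
  I2: { [B → . E], [B → . Y B x], [E → . ;], [S → . x B Y], [S → x . B Y], [Y → . /], [Y → . S] }  — shift
  I3: { [Y → / .] }  — reduce
  I4: { [E → ; .] }  — reduce
  I5: { [S → . x B Y], [S → x B . Y], [Y → . /], [Y → . S] }  — shift
  I6: { [B → E .] }  — reduce
  I7: { [Y → S .] }  — reduce
  I8: { [B → . E], [B → . Y B x], [B → Y . B x], [E → . ;], [S → . x B Y], [Y → . /], [Y → . S] }  — shift
  I9: { [B → Y B . x] }  — shift
  I10: { [B → Y B x .] }  — reduce
  I11: { [S → x B Y .] }  — reduce

No state contains both a complete item and a shift item.

Answer: No shift-reduce conflicts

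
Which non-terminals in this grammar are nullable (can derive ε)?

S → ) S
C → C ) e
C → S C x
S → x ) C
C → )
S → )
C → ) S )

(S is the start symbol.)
None

There are no ε-productions, so no non-terminal can derive ε.
No non-terminals are nullable.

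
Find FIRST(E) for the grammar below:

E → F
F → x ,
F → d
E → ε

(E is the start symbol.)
FIRST sets of the other non-terminals involved (by the same procedure, iterated to a fixed point):
  FIRST(F) = { 'd', 'x' }

From E → F:
  - F is a non-terminal: add FIRST(F) \ {ε} = { 'd', 'x' }
    F is not nullable, so stop
From E → ε:
  - ε-production, so ε ∈ FIRST(E)

Collecting: FIRST(E) = { 'd', 'x', ε }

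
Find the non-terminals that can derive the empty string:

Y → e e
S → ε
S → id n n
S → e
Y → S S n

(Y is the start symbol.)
{ 'S' }

A non-terminal is nullable if it can derive ε (the empty string): either it has an ε-production, or it has a production whose right-hand side consists entirely of nullable non-terminals.

ε-productions: S → ε
So S is immediately nullable.
No further non-terminal can be added: every production for the remaining non-terminals contains a terminal or a non-nullable non-terminal.
Nullable = { 'S' }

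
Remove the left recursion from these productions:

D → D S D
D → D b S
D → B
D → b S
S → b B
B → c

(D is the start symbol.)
D → B D'
D → b S D'
D' → S D D'
D' → b S D'
D' → ε
S → b B
B → c

D is directly left-recursive. The standard transformation for
  A → A α₁ | ... | A α_m | β₁ | ... | β_n
is
  A  → β₁ A' | ... | β_n A'
  A' → α₁ A' | ... | α_m A' | ε

D → B becomes D → B D'
D → b S becomes D → b S D'
D → D S D becomes D' → S D D'
D → D b S becomes D' → b S D'
Add D' → ε

Productions for other non-terminals are unchanged:
  S → b B
  B → c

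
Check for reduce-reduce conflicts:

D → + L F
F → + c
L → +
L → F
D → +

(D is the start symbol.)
No reduce-reduce conflicts

Augment with D' → D and build the canonical LR(0) collection (I0 = CLOSURE({[D' → . D]}), then GOTO on every symbol after a dot until no new states appear). It has 9 states:
  I0: { [D → . + L F], [D → . +], [D' → . D] }  — shift
  I1: { [D → + . L F], [D → + .], [F → . + c], [L → . +], [L → . F] }  — shift, reduce
  I2: { [D' → D .] }  — accept
  I3: { [F → + . c], [L → + .] }  — shift, reduce
  I4: { [L → F .] }  — reduce
  I5: { [D → + L . F], [F → . + c] }  — shift
  I6: { [F → + . c] }  — shift
  I7: { [D → + L F .] }  — reduce
  I8: { [F → + c .] }  — reduce

No state contains more than one complete item.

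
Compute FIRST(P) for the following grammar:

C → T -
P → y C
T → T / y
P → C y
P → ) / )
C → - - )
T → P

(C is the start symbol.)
To compute FIRST(P), examine every production with P on the left-hand side, reading each right-hand side left to right until a non-nullable symbol is reached.

FIRST sets of the other non-terminals involved (by the same procedure, iterated to a fixed point):
  FIRST(C) = { ')', '-', 'y' }

From P → y C:
  - y is a terminal: add 'y' and stop
From P → C y:
  - C is a non-terminal: add FIRST(C) \ {ε} = { ')', '-', 'y' }
    C is not nullable, so stop
From P → ) / ):
  - ')' is a terminal: add ')' and stop

Collecting: FIRST(P) = { ')', '-', 'y' }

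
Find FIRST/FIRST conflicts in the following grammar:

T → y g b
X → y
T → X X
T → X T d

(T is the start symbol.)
FIRST sets of the non-terminals at (or reachable through a nullable prefix from) the front of some alternative:
  FIRST(X) = { 'y' }

Productions for T:
  T → y g b: FIRST = { 'y' }
  T → X X: FIRST = { 'y' }
  T → X T d: FIRST = { 'y' }
X has only one production, so no FIRST/FIRST conflict is possible there.

Conflict for T: T → y g b and T → X X
  Overlap: { 'y' }
Conflict for T: T → y g b and T → X T d
  Overlap: { 'y' }
Conflict for T: T → X X and T → X T d
  Overlap: { 'y' }

Answer: Yes. T → y g b / T → X X on { 'y' }; T → y g b / T → X T d on { 'y' }; T → X X / T → X T d on { 'y' }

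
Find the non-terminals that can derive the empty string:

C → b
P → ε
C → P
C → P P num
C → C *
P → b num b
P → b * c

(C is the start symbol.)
{ 'C', 'P' }

A non-terminal is nullable if it can derive ε (the empty string): either it has an ε-production, or it has a production whose right-hand side consists entirely of nullable non-terminals.

ε-productions: P → ε
So P is immediately nullable.
C → P: every symbol on the right is nullable, so C is nullable too.
Every non-terminal is now nullable.
Nullable = { 'C', 'P' }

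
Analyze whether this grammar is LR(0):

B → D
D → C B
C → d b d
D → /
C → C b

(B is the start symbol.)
A grammar is LR(0) if no state in the canonical LR(0) collection has:
  - both a shift item (dot before a terminal) and a complete item (shift-reduce conflict), or
  - two or more complete items (reduce-reduce conflict; the accept item [B' → B .] counts as a complete item here).

Augment with B' → B and build the canonical LR(0) collection (I0 = CLOSURE({[B' → . B]}), then GOTO on every symbol after a dot until no new states appear). It has 10 states:
  I0: { [B → . D], [B' → . B], [C → . C b], [C → . d b d], [D → . /], [D → . C B] }  — shift
  I1: { [D → / .] }  — reduce
  I2: { [B' → B .] }  — accept
  I3: { [B → . D], [C → . C b], [C → . d b d], [C → C . b], [D → . /], [D → . C B], [D → C . B] }  — shift
  I4: { [B → D .] }  — reduce
  I5: { [C → d . b d] }  — shift
  I6: { [C → d b . d] }  — shift
  I7: { [C → d b d .] }  — reduce
  I8: { [D → C B .] }  — reduce
  I9: { [C → C b .] }  — reduce

Every state is either a pure shift/goto state or contains exactly one complete item and nothing to shift — no conflicts. The grammar is LR(0).

Answer: Yes, the grammar is LR(0)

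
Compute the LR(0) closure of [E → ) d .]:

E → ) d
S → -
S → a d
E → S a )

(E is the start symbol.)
To compute CLOSURE, for each item [A → α.Bβ] where B is a non-terminal, add [B → .γ] for all productions B → γ; repeat for the newly added items until nothing changes.

Start with: [E → ) d .]
The dot is at the end, so nothing is added.

CLOSURE = { [E → ) d .] }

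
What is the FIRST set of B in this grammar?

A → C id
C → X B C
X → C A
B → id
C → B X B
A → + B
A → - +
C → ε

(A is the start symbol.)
{ 'id' }

To compute FIRST(B), examine every production with B on the left-hand side, reading each right-hand side left to right until a non-nullable symbol is reached.

From B → id:
  - id is a terminal: add 'id' and stop

Collecting: FIRST(B) = { 'id' }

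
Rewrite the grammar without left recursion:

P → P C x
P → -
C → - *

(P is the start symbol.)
P is directly left-recursive. The standard transformation for
  A → A α₁ | ... | A α_m | β₁ | ... | β_n
is
  A  → β₁ A' | ... | β_n A'
  A' → α₁ A' | ... | α_m A' | ε

P → - becomes P → - P'
P → P C x becomes P' → C x P'
Add P' → ε

Productions for other non-terminals are unchanged:
  C → - *

Resulting grammar:
P → - P'
P' → C x P'
P' → ε
C → - *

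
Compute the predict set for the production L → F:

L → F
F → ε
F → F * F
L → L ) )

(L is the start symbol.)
PREDICT(L → F) = (FIRST(RHS) \ {ε}) ∪ (FOLLOW(L) if ε ∈ FIRST(RHS), i.e. RHS ⇒* ε)
FIRST(F) = { '*', ε }
FIRST(F) = { '*', ε }
ε ∈ FIRST(F) (the right-hand side is nullable), so add FOLLOW(L) = { $, ')' }
PREDICT(L → F) = { $, ')', '*' }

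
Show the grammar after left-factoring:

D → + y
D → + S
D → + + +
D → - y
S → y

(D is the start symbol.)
D → + D'
D' → y
D' → S
D' → + +
D → - y
S → y

Left-factoring transforms A → αβ₁ | αβ₂ into A → αA' and A' → β₁ | β₂
(α is the longest common prefix among the alternatives). Repeat until
no nonterminal has two alternatives with a common prefix.

Round 1: D has alternatives sharing prefix '+'. Introduce D': D → + D'
  Add: D' → y
  Add: D' → S
  Add: D' → + +

No remaining common prefixes — done.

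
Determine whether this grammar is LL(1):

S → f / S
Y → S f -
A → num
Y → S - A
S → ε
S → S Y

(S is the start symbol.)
No. Predict set conflict for S: { 'f' }

A grammar is LL(1) if for each non-terminal N with multiple productions, the predict sets of those productions are pairwise disjoint, where PREDICT(N → α) = (FIRST(α) \ {ε}) ∪ (FOLLOW(N) if α ⇒* ε).

Relevant sets:
  FIRST(S) = { '-', 'f', ε }
  FIRST(Y) = { '-', 'f' }
  FOLLOW(S) = { $, '-', 'f' }

For S:
  PREDICT(S → f '/' S) = { 'f' }
  PREDICT(S → ε) = { $, '-', 'f' }
  PREDICT(S → S Y) = { '-', 'f' }
For Y:
  PREDICT(Y → S f '-') = { '-', 'f' }
  PREDICT(Y → S '-' A) = { '-', 'f' }
A has a single production, so nothing to check there.

Conflict found: Predict set conflict for S: { 'f' }
The grammar is NOT LL(1).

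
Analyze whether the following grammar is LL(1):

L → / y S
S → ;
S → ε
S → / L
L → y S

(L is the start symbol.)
Yes, the grammar is LL(1).

A grammar is LL(1) if for each non-terminal N with multiple productions, the predict sets of those productions are pairwise disjoint, where PREDICT(N → α) = (FIRST(α) \ {ε}) ∪ (FOLLOW(N) if α ⇒* ε).

Relevant sets:
  FOLLOW(S) = { $ }

For L:
  PREDICT(L → '/' y S) = { '/' }
  PREDICT(L → y S) = { 'y' }
For S:
  PREDICT(S → ';') = { ';' }
  PREDICT(S → ε) = { $ }
  PREDICT(S → '/' L) = { '/' }

All predict sets are disjoint. The grammar IS LL(1).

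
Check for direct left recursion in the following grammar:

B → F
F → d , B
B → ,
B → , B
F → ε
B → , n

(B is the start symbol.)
Direct left recursion occurs when N → N α for some non-terminal N (the right-hand side begins with the left-hand side itself).

B → F: starts with F
F → d , B: starts with d
B → ,: starts with ','
B → , B: starts with ','
F → ε: starts with ε
B → , n: starts with ','

No direct left recursion found.

Answer: No direct left recursion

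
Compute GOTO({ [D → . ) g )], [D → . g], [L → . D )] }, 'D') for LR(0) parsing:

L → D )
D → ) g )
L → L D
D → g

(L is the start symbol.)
GOTO(I, 'D') = CLOSURE({ [A → αX.β] : [A → α.Xβ] ∈ I, X = 'D' })

Items with dot before 'D', with the dot advanced:
  [L → . D )] → [L → D . )]
Closure adds nothing (no advanced item has the dot before a non-terminal).

GOTO = { [L → D . )] }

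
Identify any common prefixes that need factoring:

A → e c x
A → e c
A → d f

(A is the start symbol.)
Left-factoring is needed when two productions for the same non-terminal
share a common prefix on the right-hand side.

Productions for A:
  A → e c x
  A → e c
  A → d f

Found common prefix 'e c' in productions for A

Answer: Yes, A has productions with common prefix 'e c'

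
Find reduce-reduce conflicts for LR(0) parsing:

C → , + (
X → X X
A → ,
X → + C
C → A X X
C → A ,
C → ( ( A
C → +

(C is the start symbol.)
Yes — I9: [C → A X X .] vs [X → X X .]

Augment with C' → C and build the canonical LR(0) collection (I0 = CLOSURE({[C' → . C]}), then GOTO on every symbol after a dot until no new states appear). It has 17 states:
  I0: { [A → . ,], [C → . ( ( A], [C → . +], [C → . , + (], [C → . A ,], [C → . A X X], [C' → . C] }  — shift
  I1: { [C → ( . ( A] }  — shift
  I2: { [C → + .] }  — reduce
  I3: { [A → , .], [C → , . + (] }  — shift, reduce
  I4: { [C → A . ,], [C → A . X X], [X → . + C], [X → . X X] }  — shift
  I5: { [C' → C .] }  — accept
  I6: { [A → . ,], [C → . ( ( A], [C → . +], [C → . , + (], [C → . A ,], [C → . A X X], [X → + . C] }  — shift
  I7: { [C → A , .] }  — reduce
  I8: { [C → A X . X], [X → . + C], [X → . X X], [X → X . X] }  — shift
  I9: { [C → A X X .], [X → . + C], [X → . X X], [X → X . X], [X → X X .] }  — shift, 2 reduces
  I10: { [X → . + C], [X → . X X], [X → X . X], [X → X X .] }  — shift, reduce
  I11: { [X → + C .] }  — reduce
  I12: { [C → , + . (] }  — shift
  I13: { [C → , + ( .] }  — reduce
  I14: { [A → . ,], [C → ( ( . A] }  — shift
  I15: { [A → , .] }  — reduce
  I16: { [C → ( ( A .] }  — reduce

I9 contains complete items [C → A X X .], [X → X X .] — reduce-reduce conflict.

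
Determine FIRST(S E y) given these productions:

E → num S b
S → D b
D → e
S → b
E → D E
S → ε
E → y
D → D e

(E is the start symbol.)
{ 'b', 'e', 'num', 'y' }

FIRST sets of the non-terminals involved (from the grammar, by fixed-point iteration):
  FIRST(S) = { 'b', 'e', ε }
  FIRST(E) = { 'e', 'num', 'y' }

To compute FIRST(S E y), process the symbols left to right:
Symbol S is a non-terminal. Add FIRST(S) \ {ε} = { 'b', 'e' }
S is nullable (ε ∈ FIRST(S)), continue to the next symbol.
Symbol E is a non-terminal. Add FIRST(E) \ {ε} = { 'e', 'num', 'y' }
E is not nullable (ε ∉ FIRST(E)), so stop here.
FIRST(S E y) = { 'b', 'e', 'num', 'y' }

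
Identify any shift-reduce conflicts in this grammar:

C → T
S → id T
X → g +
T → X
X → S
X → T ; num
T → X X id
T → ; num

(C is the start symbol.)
Yes — I4: [C → T .] vs [X → T . ; num]; I5: [T → X .] vs [S → . id T]; I8: [S → id T .] vs [X → T . ; num]; I13: [T → X .] vs [S → . id T]; I14: [T → X X id .] vs [S → . id T]

A shift-reduce conflict occurs when an LR(0) state has both:
  - a complete (reduce) item [A → α .] (dot at the end), and
  - a shift item [B → β . c γ] (dot before a terminal).

Augment with C' → C and build the canonical LR(0) collection (I0 = CLOSURE({[C' → . C]}), then GOTO on every symbol after a dot until no new states appear). It has 16 states:
  I0: { [C → . T], [C' → . C], [S → . id T], [T → . ; num], [T → . X X id], [T → . X], [X → . S], [X → . T ; num], [X → . g +] }  — shift
  I1: { [T → ; . num] }  — shift
  I2: { [C' → C .] }  — accept
  I3: { [X → S .] }  — reduce
  I4: { [C → T .], [X → T . ; num] }  — shift, reduce
  I5: { [S → . id T], [T → . ; num], [T → . X X id], [T → . X], [T → X . X id], [T → X .], [X → . S], [X → . T ; num], [X → . g +] }  — shift, reduce
  I6: { [X → g . +] }  — shift
  I7: { [S → . id T], [S → id . T], [T → . ; num], [T → . X X id], [T → . X], [X → . S], [X → . T ; num], [X → . g +] }  — shift
  I8: { [S → id T .], [X → T . ; num] }  — shift, reduce
  I9: { [X → T ; . num] }  — shift
  I10: { [X → T ; num .] }  — reduce
  I11: { [X → g + .] }  — reduce
  I12: { [X → T . ; num] }  — shift
  I13: { [S → . id T], [T → . ; num], [T → . X X id], [T → . X], [T → X . X id], [T → X .], [T → X X . id], [X → . S], [X → . T ; num], [X → . g +] }  — shift, reduce
  I14: { [S → . id T], [S → id . T], [T → . ; num], [T → . X X id], [T → . X], [T → X X id .], [X → . S], [X → . T ; num], [X → . g +] }  — shift, reduce
  I15: { [T → ; num .] }  — reduce

I4 contains reduce item [C → T .] and shift item [X → T . ; num] — shift-reduce conflict.
I5 contains reduce item [T → X .] and shift items [S → . id T], [T → . ; num], [X → . g +] — shift-reduce conflict.
I8 contains reduce item [S → id T .] and shift item [X → T . ; num] — shift-reduce conflict.
I13 contains reduce item [T → X .] and shift items [S → . id T], [T → . ; num], [T → X X . id], [X → . g +] — shift-reduce conflict.
I14 contains reduce item [T → X X id .] and shift items [S → . id T], [T → . ; num], [X → . g +] — shift-reduce conflict.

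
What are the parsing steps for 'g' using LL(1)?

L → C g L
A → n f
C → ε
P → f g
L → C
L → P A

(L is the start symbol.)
LL(1) parsing maintains a stack (initially the start symbol over $) and the input. At each step: if the stack top is a terminal, match it against the current input token; if it is a non-terminal N, replace it with the RHS of M[N, lookahead] (the unique production whose predict set contains the lookahead).

Stack is shown with the top on the left.

Stack    Input  Action
----------------------
L $      g $    output L → C g L
C g L $  g $    output C → ε
g L $    g $    match 'g'
L $      $      output L → C
C $      $      output C → ε
$        $      accept

The string is accepted.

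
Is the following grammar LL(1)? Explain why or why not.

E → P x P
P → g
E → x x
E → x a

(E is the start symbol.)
Relevant sets:
  FIRST(P) = { 'g' }

For E:
  PREDICT(E → P x P) = { 'g' }
  PREDICT(E → x x) = { 'x' }
  PREDICT(E → x a) = { 'x' }
P has a single production, so nothing to check there.

Conflict found: Predict set conflict for E: { 'x' }
The grammar is NOT LL(1).

Answer: No. Predict set conflict for E: { 'x' }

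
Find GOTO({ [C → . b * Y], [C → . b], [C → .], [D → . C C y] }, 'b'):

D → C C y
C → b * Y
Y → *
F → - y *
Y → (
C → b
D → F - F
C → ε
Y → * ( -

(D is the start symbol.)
GOTO(I, 'b') = CLOSURE({ [A → αX.β] : [A → α.Xβ] ∈ I, X = 'b' })

Items with dot before 'b', with the dot advanced:
  [C → . b] → [C → b .]
  [C → . b * Y] → [C → b . * Y]
Closure adds nothing (no advanced item has the dot before a non-terminal).

GOTO = { [C → b . * Y], [C → b .] }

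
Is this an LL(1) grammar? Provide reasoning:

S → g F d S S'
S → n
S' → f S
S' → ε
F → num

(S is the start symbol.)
A grammar is LL(1) if for each non-terminal N with multiple productions, the predict sets of those productions are pairwise disjoint, where PREDICT(N → α) = (FIRST(α) \ {ε}) ∪ (FOLLOW(N) if α ⇒* ε).

Relevant sets:
  FOLLOW(S') = { $, 'f' }

For S:
  PREDICT(S → g F d S S') = { 'g' }
  PREDICT(S → n) = { 'n' }
For S':
  PREDICT(S' → f S) = { 'f' }
  PREDICT(S' → ε) = { $, 'f' }
F has a single production, so nothing to check there.

Conflict found: Predict set conflict for S': { 'f' }
The grammar is NOT LL(1).

Answer: No. Predict set conflict for S': { 'f' }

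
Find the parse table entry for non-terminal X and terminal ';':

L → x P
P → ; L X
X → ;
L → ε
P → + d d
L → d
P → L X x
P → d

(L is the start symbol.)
To find M[X, ';'], we find productions for X where ';' is in the predict set (PREDICT(N → α) = (FIRST(α) \ {ε}) ∪ (FOLLOW(N) if α ⇒* ε)).

X → ;: PREDICT = { ';' }
  ';' is in predict set, so this production goes in M[X, ';']

M[X, ';'] = X → ;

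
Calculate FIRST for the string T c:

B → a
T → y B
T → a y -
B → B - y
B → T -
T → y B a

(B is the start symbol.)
FIRST sets of the non-terminals involved (from the grammar, by fixed-point iteration):
  FIRST(T) = { 'a', 'y' }

To compute FIRST(T c), process the symbols left to right:
Symbol T is a non-terminal. Add FIRST(T) \ {ε} = { 'a', 'y' }
T is not nullable (ε ∉ FIRST(T)), so stop here.
FIRST(T c) = { 'a', 'y' }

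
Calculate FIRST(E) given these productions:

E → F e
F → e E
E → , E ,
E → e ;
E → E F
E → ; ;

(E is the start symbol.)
{ ',', ';', 'e' }

FIRST sets of the other non-terminals involved (by the same procedure, iterated to a fixed point):
  FIRST(F) = { 'e' }

From E → F e:
  - F is a non-terminal: add FIRST(F) \ {ε} = { 'e' }
    F is not nullable, so stop
From E → , E ,:
  - ',' is a terminal: add ',' and stop
From E → e ;:
  - e is a terminal: add 'e' and stop
From E → E F:
  - E is the symbol being defined: contributes nothing new
    E is not nullable, so stop
From E → ; ;:
  - ';' is a terminal: add ';' and stop

Collecting: FIRST(E) = { ',', ';', 'e' }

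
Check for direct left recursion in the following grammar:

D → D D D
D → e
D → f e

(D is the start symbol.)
D → D D D: LEFT RECURSIVE (starts with D)
D → e: starts with e
D → f e: starts with f

The grammar has direct left recursion on: D.

Answer: Yes, D is left-recursive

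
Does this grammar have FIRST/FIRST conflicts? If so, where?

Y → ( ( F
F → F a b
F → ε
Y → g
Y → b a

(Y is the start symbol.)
A FIRST/FIRST conflict occurs when two productions N → α and N → β for the same non-terminal have FIRST(α) ∩ FIRST(β) ≠ ∅ (with ε ∈ FIRST of a nullable right-hand side, so two nullable alternatives also conflict).

FIRST sets of the non-terminals at (or reachable through a nullable prefix from) the front of some alternative:
  FIRST(F) = { 'a', ε }

Productions for Y:
  Y → ( ( F: FIRST = { '(' }
  Y → g: FIRST = { 'g' }
  Y → b a: FIRST = { 'b' }
Productions for F:
  F → F a b: FIRST = { 'a' }
  F → ε: FIRST = { ε }

All alternatives of each non-terminal have pairwise disjoint FIRST sets.

Answer: No FIRST/FIRST conflicts.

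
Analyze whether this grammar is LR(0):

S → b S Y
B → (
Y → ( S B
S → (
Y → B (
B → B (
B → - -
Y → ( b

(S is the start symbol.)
A grammar is LR(0) if no state in the canonical LR(0) collection has:
  - both a shift item (dot before a terminal) and a complete item (shift-reduce conflict), or
  - two or more complete items (reduce-reduce conflict; the accept item [S' → S .] counts as a complete item here).

Augment with S' → S and build the canonical LR(0) collection (I0 = CLOSURE({[S' → . S]}), then GOTO on every symbol after a dot until no new states appear). It has 16 states:
  I0: { [S → . (], [S → . b S Y], [S' → . S] }  — shift
  I1: { [S → ( .] }  — reduce
  I2: { [S' → S .] }  — accept
  I3: { [S → . (], [S → . b S Y], [S → b . S Y] }  — shift
  I4: { [B → . (], [B → . - -], [B → . B (], [S → b S . Y], [Y → . ( S B], [Y → . ( b], [Y → . B (] }  — shift
  I5: { [B → ( .], [S → . (], [S → . b S Y], [Y → ( . S B], [Y → ( . b] }  — shift, reduce
  I6: { [B → - . -] }  — shift
  I7: { [B → B . (], [Y → B . (] }  — shift
  I8: { [S → b S Y .] }  — reduce
  I9: { [B → B ( .], [Y → B ( .] }  — 2 reduces
  I10: { [B → - - .] }  — reduce
  I11: { [B → . (], [B → . - -], [B → . B (], [Y → ( S . B] }  — shift
  I12: { [S → . (], [S → . b S Y], [S → b . S Y], [Y → ( b .] }  — shift, reduce
  I13: { [B → ( .] }  — reduce
  I14: { [B → B . (], [Y → ( S B .] }  — shift, reduce
  I15: { [B → B ( .] }  — reduce

Conflict in state I5:
  Shift-reduce conflict between [B → ( .] and [S → . (]
So the grammar is NOT LR(0).

Answer: No. Shift-reduce conflict between [B → ( .] and [S → . (]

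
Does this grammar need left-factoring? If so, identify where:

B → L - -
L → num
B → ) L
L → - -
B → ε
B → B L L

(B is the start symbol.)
No, left-factoring is not needed

Left-factoring is needed when two productions for the same non-terminal
share a common prefix on the right-hand side.

Productions for B:
  B → L - -
  B → ) L
  B → ε
  B → B L L
Productions for L:
  L → num
  L → - -

No common prefixes found.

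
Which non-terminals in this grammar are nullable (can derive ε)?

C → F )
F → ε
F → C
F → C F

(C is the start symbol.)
{ 'F' }

A non-terminal is nullable if it can derive ε (the empty string): either it has an ε-production, or it has a production whose right-hand side consists entirely of nullable non-terminals.

ε-productions: F → ε
So F is immediately nullable.
No further non-terminal can be added: every production for the remaining non-terminals contains a terminal or a non-nullable non-terminal.
Nullable = { 'F' }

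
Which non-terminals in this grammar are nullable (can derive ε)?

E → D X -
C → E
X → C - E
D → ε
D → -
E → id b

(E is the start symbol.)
ε-productions: D → ε
So D is immediately nullable.
No further non-terminal can be added: every production for the remaining non-terminals contains a terminal or a non-nullable non-terminal.
Nullable = { 'D' }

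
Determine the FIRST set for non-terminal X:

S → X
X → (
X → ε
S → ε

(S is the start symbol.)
{ '(', ε }

To compute FIRST(X), examine every production with X on the left-hand side, reading each right-hand side left to right until a non-nullable symbol is reached.

From X → (:
  - '(' is a terminal: add '(' and stop
From X → ε:
  - ε-production, so ε ∈ FIRST(X)

Collecting: FIRST(X) = { '(', ε }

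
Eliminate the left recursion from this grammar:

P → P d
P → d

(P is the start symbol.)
P is directly left-recursive. The standard transformation for
  A → A α₁ | ... | A α_m | β₁ | ... | β_n
is
  A  → β₁ A' | ... | β_n A'
  A' → α₁ A' | ... | α_m A' | ε

P → d becomes P → d P'
P → P d becomes P' → d P'
Add P' → ε

Resulting grammar:
P → d P'
P' → d P'
P' → ε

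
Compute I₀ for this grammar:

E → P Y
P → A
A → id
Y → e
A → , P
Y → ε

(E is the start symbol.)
First, augment the grammar with E' → E
I₀ = CLOSURE({ [E' → . E] }):
  [E' → . E] has the dot before E: add [E → . P Y]
  [E → . P Y] has the dot before P: add [P → . A]
  [P → . A] has the dot before A: add [A → . id], [A → . , P]
No further items can be added.

I₀ = { [A → . , P], [A → . id], [E → . P Y], [E' → . E], [P → . A] }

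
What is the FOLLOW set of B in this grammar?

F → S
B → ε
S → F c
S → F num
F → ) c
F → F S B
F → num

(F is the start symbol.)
{ $, ')', 'c', 'num' }

In F → F S B: B is at the end, add FOLLOW(F)

The FOLLOW sets referred to above (computed the same way, to a fixed point):
  FOLLOW(F) = { $, ')', 'c', 'num' }

Taking the union: FOLLOW(B) = { $, ')', 'c', 'num' }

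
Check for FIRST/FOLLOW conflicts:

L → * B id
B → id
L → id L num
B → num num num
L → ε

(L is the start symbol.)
A FIRST/FOLLOW conflict occurs when a non-terminal N has a nullable alternative N → β (β ⇒* ε) and another alternative N → α with FIRST(α) ∩ FOLLOW(N) ≠ ∅: on such a lookahead the parser cannot decide between expanding α and letting N vanish via β.

Nullable non-terminals: L.

L: nullable alternative(s) L → ε; FOLLOW(L) = { $, 'num' }
  L → * B id: FIRST \ {ε} = { '*' } — disjoint from FOLLOW(L)
  L → id L num: FIRST \ {ε} = { 'id' } — disjoint from FOLLOW(L)
  L → ε: FIRST \ {ε} = { } — this is the only nullable alternative, skip

B has no nullable alternative, so no FIRST/FOLLOW check is needed there.

No FIRST/FOLLOW conflicts found.

Answer: No FIRST/FOLLOW conflicts.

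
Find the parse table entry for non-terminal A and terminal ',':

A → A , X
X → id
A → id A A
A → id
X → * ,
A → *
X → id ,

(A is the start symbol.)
Empty (error entry)

To find M[A, ','], we find productions for A where ',' is in the predict set (PREDICT(N → α) = (FIRST(α) \ {ε}) ∪ (FOLLOW(N) if α ⇒* ε)).

Relevant sets:
  FIRST(A) = { '*', 'id' }

A → A , X: PREDICT = { '*', 'id' }
A → id A A: PREDICT = { 'id' }
A → id: PREDICT = { 'id' }
A → *: PREDICT = { '*' }

M[A, ','] is empty (no production applies)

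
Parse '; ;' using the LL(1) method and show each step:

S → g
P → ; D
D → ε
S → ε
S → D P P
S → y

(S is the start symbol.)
Stack is shown with the top on the left.

Stack    Input  Action
----------------------
S $      ; ; $  output S → D P P
D P P $  ; ; $  output D → ε
P P $    ; ; $  output P → ; D
; D P $  ; ; $  match ';'
D P $    ; $    output D → ε
P $      ; $    output P → ; D
; D $    ; $    match ';'
D $      $      output D → ε
$        $      accept

The string is accepted.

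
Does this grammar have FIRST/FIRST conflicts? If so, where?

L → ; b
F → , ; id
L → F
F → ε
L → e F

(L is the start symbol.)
A FIRST/FIRST conflict occurs when two productions N → α and N → β for the same non-terminal have FIRST(α) ∩ FIRST(β) ≠ ∅ (with ε ∈ FIRST of a nullable right-hand side, so two nullable alternatives also conflict).

FIRST sets of the non-terminals at (or reachable through a nullable prefix from) the front of some alternative:
  FIRST(F) = { ',', ε }

Productions for L:
  L → ; b: FIRST = { ';' }
  L → F: FIRST = { ',', ε }
  L → e F: FIRST = { 'e' }
Productions for F:
  F → , ; id: FIRST = { ',' }
  F → ε: FIRST = { ε }

All alternatives of each non-terminal have pairwise disjoint FIRST sets.

Answer: No FIRST/FIRST conflicts.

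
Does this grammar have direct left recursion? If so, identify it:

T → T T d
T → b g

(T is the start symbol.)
Yes, T is left-recursive

Direct left recursion occurs when N → N α for some non-terminal N (the right-hand side begins with the left-hand side itself).

T → T T d: LEFT RECURSIVE (starts with T)
T → b g: starts with b

The grammar has direct left recursion on: T.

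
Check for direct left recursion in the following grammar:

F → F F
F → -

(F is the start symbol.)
Direct left recursion occurs when N → N α for some non-terminal N (the right-hand side begins with the left-hand side itself).

F → F F: LEFT RECURSIVE (starts with F)
F → -: starts with '-'

The grammar has direct left recursion on: F.

Answer: Yes, F is left-recursive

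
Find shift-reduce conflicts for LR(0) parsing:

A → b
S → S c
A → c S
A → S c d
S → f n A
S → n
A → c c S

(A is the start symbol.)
Yes — I9: [A → c S .] vs [S → S . c]; I11: [A → c c S .] vs [S → S . c]; I13: [S → S c .] vs [A → S c . d]

A shift-reduce conflict occurs when an LR(0) state has both:
  - a complete (reduce) item [A → α .] (dot at the end), and
  - a shift item [B → β . c γ] (dot before a terminal).

Augment with A' → A and build the canonical LR(0) collection (I0 = CLOSURE({[A' → . A]}), then GOTO on every symbol after a dot until no new states appear). It has 15 states:
  I0: { [A → . S c d], [A → . b], [A → . c S], [A → . c c S], [A' → . A], [S → . S c], [S → . f n A], [S → . n] }  — shift
  I1: { [A' → A .] }  — accept
  I2: { [A → S . c d], [S → S . c] }  — shift
  I3: { [A → b .] }  — reduce
  I4: { [A → c . S], [A → c . c S], [S → . S c], [S → . f n A], [S → . n] }  — shift
  I5: { [S → f . n A] }  — shift
  I6: { [S → n .] }  — reduce
  I7: { [A → . S c d], [A → . b], [A → . c S], [A → . c c S], [S → . S c], [S → . f n A], [S → . n], [S → f n . A] }  — shift
  I8: { [S → f n A .] }  — reduce
  I9: { [A → c S .], [S → S . c] }  — shift, reduce
  I10: { [A → c c . S], [S → . S c], [S → . f n A], [S → . n] }  — shift
  I11: { [A → c c S .], [S → S . c] }  — shift, reduce
  I12: { [S → S c .] }  — reduce
  I13: { [A → S c . d], [S → S c .] }  — shift, reduce
  I14: { [A → S c d .] }  — reduce

I9 contains reduce item [A → c S .] and shift item [S → S . c] — shift-reduce conflict.
I11 contains reduce item [A → c c S .] and shift item [S → S . c] — shift-reduce conflict.
I13 contains reduce item [S → S c .] and shift item [A → S c . d] — shift-reduce conflict.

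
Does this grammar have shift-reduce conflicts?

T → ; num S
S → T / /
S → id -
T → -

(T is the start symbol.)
No shift-reduce conflicts

A shift-reduce conflict occurs when an LR(0) state has both:
  - a complete (reduce) item [A → α .] (dot at the end), and
  - a shift item [B → β . c γ] (dot before a terminal).

Augment with T' → T and build the canonical LR(0) collection (I0 = CLOSURE({[T' → . T]}), then GOTO on every symbol after a dot until no new states appear). It has 11 states:
  I0: { [T → . -], [T → . ; num S], [T' → . T] }  — shift
  I1: { [T → - .] }  — reduce
  I2: { [T → ; . num S] }  — shift
  I3: { [T' → T .] }  — accept
  I4: { [S → . T / /], [S → . id -], [T → . -], [T → . ; num S], [T → ; num . S] }  — shift
  I5: { [T → ; num S .] }  — reduce
  I6: { [S → T . / /] }  — shift
  I7: { [S → id . -] }  — shift
  I8: { [S → id - .] }  — reduce
  I9: { [S → T / . /] }  — shift
  I10: { [S → T / / .] }  — reduce

No state contains both a complete item and a shift item.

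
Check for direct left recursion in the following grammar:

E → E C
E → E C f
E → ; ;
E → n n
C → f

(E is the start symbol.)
Yes, E is left-recursive

E → E C: LEFT RECURSIVE (starts with E)
E → E C f: LEFT RECURSIVE (starts with E)
E → ; ;: starts with ';'
E → n n: starts with n
C → f: starts with f

The grammar has direct left recursion on: E.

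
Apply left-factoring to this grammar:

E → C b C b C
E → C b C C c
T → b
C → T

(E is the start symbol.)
Left-factoring transforms A → αβ₁ | αβ₂ into A → αA' and A' → β₁ | β₂
(α is the longest common prefix among the alternatives). Repeat until
no nonterminal has two alternatives with a common prefix.

Round 1: E has alternatives sharing prefix 'C b C'. Introduce E': E → C b C E'
  Add: E' → b C
  Add: E' → C c

No remaining common prefixes — done.

Resulting grammar:
E → C b C E'
E' → b C
E' → C c
T → b
C → T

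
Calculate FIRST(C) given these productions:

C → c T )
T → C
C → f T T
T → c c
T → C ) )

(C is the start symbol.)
{ 'c', 'f' }

To compute FIRST(C), examine every production with C on the left-hand side, reading each right-hand side left to right until a non-nullable symbol is reached.

From C → c T ):
  - c is a terminal: add 'c' and stop
From C → f T T:
  - f is a terminal: add 'f' and stop

Collecting: FIRST(C) = { 'c', 'f' }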